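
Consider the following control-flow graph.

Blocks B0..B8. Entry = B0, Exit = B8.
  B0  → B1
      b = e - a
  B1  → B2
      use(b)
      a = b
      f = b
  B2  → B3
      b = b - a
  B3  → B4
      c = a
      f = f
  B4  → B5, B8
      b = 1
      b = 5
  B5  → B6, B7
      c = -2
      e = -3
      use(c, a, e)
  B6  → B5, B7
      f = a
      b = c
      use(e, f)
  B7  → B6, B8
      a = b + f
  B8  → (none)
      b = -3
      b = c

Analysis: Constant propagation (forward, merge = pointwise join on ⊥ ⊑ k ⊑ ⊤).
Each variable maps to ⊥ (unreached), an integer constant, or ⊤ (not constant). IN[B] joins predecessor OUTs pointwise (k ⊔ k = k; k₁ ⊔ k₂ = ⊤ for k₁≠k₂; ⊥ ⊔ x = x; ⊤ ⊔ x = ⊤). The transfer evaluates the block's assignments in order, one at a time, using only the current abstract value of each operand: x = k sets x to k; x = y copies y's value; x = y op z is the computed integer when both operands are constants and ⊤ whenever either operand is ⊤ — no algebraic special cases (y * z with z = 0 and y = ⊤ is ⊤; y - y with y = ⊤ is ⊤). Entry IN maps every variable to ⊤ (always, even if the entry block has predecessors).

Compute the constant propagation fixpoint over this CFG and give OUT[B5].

Fixpoint table:
  B0: | IN=(all ⊤) | OUT=(all ⊤)
  B1: | IN=(all ⊤) | OUT=(all ⊤)
  B2: | IN=(all ⊤) | OUT=(all ⊤)
  B3: | IN=(all ⊤) | OUT=(all ⊤)
  B4: | IN=(all ⊤) | OUT={b:5; rest ⊤}
  B5: | IN=(all ⊤) | OUT={c:-2, e:-3; rest ⊤}
  B6: | IN={c:-2, e:-3; rest ⊤} | OUT={b:-2, c:-2, e:-3; rest ⊤}
  B7: | IN={c:-2, e:-3; rest ⊤} | OUT={c:-2, e:-3; rest ⊤}
  B8: | IN=(all ⊤) | OUT=(all ⊤)

Merge at B5: IN[B5] = OUT[B4] ⊔ OUT[B6] = {a: ⊤, b: ⊤, c: ⊤, d: ⊤, e: ⊤, f: ⊤}
Applying B5's transfer function to that IN value gives OUT[B5] (row B5 above).

Answer: {a: ⊤, b: ⊤, c: -2, d: ⊤, e: -3, f: ⊤}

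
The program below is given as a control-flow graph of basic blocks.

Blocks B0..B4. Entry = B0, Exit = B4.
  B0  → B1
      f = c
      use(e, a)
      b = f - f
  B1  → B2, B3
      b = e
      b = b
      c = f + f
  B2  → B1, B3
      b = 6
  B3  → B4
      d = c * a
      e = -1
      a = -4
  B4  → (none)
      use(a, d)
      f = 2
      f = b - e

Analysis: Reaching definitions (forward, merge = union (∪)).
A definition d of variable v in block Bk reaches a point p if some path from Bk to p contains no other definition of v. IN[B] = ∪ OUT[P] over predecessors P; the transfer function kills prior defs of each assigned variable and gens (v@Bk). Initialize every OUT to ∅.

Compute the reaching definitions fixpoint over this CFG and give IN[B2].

Answer: {b@B1, c@B1, f@B0}

Derivation:
Converged values:
  B0:  IN={}  OUT={b@B0, f@B0}
  B1:  IN={b@B0, b@B2, c@B1, f@B0}  OUT={b@B1, c@B1, f@B0}
  B2:  IN={b@B1, c@B1, f@B0}  OUT={b@B2, c@B1, f@B0}
  B3:  IN={b@B1, b@B2, c@B1, f@B0}  OUT={a@B3, b@B1, b@B2, c@B1, d@B3, e@B3, f@B0}
  B4:  IN={a@B3, b@B1, b@B2, c@B1, d@B3, e@B3, f@B0}  OUT={a@B3, b@B1, b@B2, c@B1, d@B3, e@B3, f@B4}

Merge at B2: IN[B2] = OUT[B1] = {b@B1, c@B1, f@B0}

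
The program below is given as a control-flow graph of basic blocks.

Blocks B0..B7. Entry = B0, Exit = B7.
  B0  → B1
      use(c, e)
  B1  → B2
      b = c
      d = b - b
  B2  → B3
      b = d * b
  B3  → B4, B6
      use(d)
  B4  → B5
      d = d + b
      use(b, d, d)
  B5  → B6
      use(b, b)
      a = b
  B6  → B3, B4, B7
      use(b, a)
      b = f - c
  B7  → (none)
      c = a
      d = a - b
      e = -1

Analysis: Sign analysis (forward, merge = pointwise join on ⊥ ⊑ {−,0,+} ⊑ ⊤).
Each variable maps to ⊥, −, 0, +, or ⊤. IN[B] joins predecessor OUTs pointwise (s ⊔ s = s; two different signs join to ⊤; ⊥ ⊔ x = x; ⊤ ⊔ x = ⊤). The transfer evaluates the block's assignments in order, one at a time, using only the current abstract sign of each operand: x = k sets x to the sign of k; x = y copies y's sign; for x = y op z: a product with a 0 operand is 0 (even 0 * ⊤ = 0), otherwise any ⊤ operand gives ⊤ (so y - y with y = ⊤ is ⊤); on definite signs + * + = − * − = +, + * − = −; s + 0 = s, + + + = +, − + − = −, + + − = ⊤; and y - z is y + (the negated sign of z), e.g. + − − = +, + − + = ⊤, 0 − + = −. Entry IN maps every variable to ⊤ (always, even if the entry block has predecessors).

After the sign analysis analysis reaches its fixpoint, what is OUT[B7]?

Answer: {a: ⊤, b: ⊤, c: ⊤, d: ⊤, e: -, f: ⊤}

Working:
Converged values:
  B0:  IN=(all ⊤)  OUT=(all ⊤)
  B1:  IN=(all ⊤)  OUT=(all ⊤)
  B2:  IN=(all ⊤)  OUT=(all ⊤)
  B3:  IN=(all ⊤)  OUT=(all ⊤)
  B4:  IN=(all ⊤)  OUT=(all ⊤)
  B5:  IN=(all ⊤)  OUT=(all ⊤)
  B6:  IN=(all ⊤)  OUT=(all ⊤)
  B7:  IN=(all ⊤)  OUT={e:-; rest ⊤}

Merge at B7: IN[B7] = OUT[B6] = {a: ⊤, b: ⊤, c: ⊤, d: ⊤, e: ⊤, f: ⊤}
Applying B7's transfer function to that IN value gives OUT[B7] (row B7 above).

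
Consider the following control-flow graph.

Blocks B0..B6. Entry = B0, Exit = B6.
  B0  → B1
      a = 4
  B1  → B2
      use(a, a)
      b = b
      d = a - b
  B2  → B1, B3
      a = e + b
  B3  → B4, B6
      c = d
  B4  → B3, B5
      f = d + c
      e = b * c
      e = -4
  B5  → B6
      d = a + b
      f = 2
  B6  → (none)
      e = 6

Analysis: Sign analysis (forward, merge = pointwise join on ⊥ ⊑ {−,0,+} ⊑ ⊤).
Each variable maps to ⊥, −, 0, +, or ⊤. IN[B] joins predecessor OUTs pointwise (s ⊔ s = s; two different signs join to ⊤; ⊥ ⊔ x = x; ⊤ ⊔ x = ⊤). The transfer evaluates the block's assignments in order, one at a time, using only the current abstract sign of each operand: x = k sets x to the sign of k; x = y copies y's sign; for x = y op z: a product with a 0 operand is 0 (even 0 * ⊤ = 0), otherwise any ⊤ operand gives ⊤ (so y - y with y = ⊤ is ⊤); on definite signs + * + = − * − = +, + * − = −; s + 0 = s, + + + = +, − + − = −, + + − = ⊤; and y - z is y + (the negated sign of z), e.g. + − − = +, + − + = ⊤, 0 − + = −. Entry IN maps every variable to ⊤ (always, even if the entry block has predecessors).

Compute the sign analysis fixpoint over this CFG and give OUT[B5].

Answer: {a: ⊤, b: ⊤, c: ⊤, d: ⊤, e: -, f: +}

Working:
Converged values:
  B0:   IN=(all ⊤)   OUT={a:+; rest ⊤}
  B1:   IN=(all ⊤)   OUT=(all ⊤)
  B2:   IN=(all ⊤)   OUT=(all ⊤)
  B3:   IN=(all ⊤)   OUT=(all ⊤)
  B4:   IN=(all ⊤)   OUT={e:-; rest ⊤}
  B5:   IN={e:-; rest ⊤}   OUT={e:-, f:+; rest ⊤}
  B6:   IN=(all ⊤)   OUT={e:+; rest ⊤}

Merge at B5: IN[B5] = OUT[B4] = {a: ⊤, b: ⊤, c: ⊤, d: ⊤, e: -, f: ⊤}
Applying B5's transfer function to that IN value gives OUT[B5] (row B5 above).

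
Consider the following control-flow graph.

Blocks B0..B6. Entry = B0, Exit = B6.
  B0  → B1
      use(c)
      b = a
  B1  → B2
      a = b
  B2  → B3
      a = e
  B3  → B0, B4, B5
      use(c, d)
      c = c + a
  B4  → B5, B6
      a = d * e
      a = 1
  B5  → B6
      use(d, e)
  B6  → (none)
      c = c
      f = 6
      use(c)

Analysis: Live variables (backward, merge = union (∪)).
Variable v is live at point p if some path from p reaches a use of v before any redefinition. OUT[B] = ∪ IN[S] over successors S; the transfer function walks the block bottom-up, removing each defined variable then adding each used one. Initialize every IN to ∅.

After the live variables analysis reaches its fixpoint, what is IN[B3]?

Per-block solution:
  B0:   IN={a, c, d, e}   OUT={b, c, d, e}
  B1:   IN={b, c, d, e}   OUT={c, d, e}
  B2:   IN={c, d, e}   OUT={a, c, d, e}
  B3:   IN={a, c, d, e}   OUT={a, c, d, e}
  B4:   IN={c, d, e}   OUT={c, d, e}
  B5:   IN={c, d, e}   OUT={c}
  B6:   IN={c}   OUT={}

Merge at B3: OUT[B3] = IN[B0] ⊔ IN[B4] ⊔ IN[B5] = {a, c, d, e}
Applying B3's transfer function to that OUT value gives IN[B3] (row B3 above).

Answer: {a, c, d, e}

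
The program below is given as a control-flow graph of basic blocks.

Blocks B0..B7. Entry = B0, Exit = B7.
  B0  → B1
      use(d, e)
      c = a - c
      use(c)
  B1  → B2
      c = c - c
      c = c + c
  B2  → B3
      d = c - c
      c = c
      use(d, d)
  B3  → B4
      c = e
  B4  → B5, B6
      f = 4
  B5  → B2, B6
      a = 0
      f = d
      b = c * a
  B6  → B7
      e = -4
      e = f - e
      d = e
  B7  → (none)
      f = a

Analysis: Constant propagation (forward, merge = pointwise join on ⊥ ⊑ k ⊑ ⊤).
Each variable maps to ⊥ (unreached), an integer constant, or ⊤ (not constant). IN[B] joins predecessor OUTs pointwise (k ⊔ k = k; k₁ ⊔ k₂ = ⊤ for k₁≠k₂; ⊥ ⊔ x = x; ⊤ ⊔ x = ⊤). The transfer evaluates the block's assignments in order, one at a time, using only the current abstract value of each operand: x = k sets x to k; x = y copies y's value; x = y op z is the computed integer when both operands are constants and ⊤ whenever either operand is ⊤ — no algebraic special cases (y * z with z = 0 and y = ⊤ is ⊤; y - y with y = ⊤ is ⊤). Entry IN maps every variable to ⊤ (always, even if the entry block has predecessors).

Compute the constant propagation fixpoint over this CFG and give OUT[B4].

Fixpoint table:
  B0: | IN=(all ⊤) | OUT=(all ⊤)
  B1: | IN=(all ⊤) | OUT=(all ⊤)
  B2: | IN=(all ⊤) | OUT=(all ⊤)
  B3: | IN=(all ⊤) | OUT=(all ⊤)
  B4: | IN=(all ⊤) | OUT={f:4; rest ⊤}
  B5: | IN={f:4; rest ⊤} | OUT={a:0; rest ⊤}
  B6: | IN=(all ⊤) | OUT=(all ⊤)
  B7: | IN=(all ⊤) | OUT=(all ⊤)

Merge at B4: IN[B4] = OUT[B3] = {a: ⊤, b: ⊤, c: ⊤, d: ⊤, e: ⊤, f: ⊤}
Applying B4's transfer function to that IN value gives OUT[B4] (row B4 above).

Answer: {a: ⊤, b: ⊤, c: ⊤, d: ⊤, e: ⊤, f: 4}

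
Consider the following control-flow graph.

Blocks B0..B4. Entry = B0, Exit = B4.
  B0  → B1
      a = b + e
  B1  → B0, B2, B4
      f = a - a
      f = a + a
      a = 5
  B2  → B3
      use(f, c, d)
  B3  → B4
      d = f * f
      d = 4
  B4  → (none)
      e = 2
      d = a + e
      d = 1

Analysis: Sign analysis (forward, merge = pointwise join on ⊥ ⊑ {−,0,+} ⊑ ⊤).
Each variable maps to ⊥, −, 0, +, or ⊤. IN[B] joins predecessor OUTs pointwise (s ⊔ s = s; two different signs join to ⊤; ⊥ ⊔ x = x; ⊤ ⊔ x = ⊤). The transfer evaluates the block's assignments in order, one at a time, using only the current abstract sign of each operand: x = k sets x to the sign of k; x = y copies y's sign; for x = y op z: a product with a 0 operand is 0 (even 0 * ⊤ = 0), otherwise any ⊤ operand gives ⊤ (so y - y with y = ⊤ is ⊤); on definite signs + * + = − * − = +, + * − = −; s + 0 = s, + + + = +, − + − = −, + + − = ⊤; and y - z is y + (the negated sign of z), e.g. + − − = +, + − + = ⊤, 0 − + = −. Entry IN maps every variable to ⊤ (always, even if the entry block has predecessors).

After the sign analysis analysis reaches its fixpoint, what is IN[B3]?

Fixpoint table:
  B0:   IN=(all ⊤)   OUT=(all ⊤)
  B1:   IN=(all ⊤)   OUT={a:+; rest ⊤}
  B2:   IN={a:+; rest ⊤}   OUT={a:+; rest ⊤}
  B3:   IN={a:+; rest ⊤}   OUT={a:+, d:+; rest ⊤}
  B4:   IN={a:+; rest ⊤}   OUT={a:+, d:+, e:+; rest ⊤}

Merge at B3: IN[B3] = OUT[B2] = {a: +, b: ⊤, c: ⊤, d: ⊤, e: ⊤, f: ⊤}

Answer: {a: +, b: ⊤, c: ⊤, d: ⊤, e: ⊤, f: ⊤}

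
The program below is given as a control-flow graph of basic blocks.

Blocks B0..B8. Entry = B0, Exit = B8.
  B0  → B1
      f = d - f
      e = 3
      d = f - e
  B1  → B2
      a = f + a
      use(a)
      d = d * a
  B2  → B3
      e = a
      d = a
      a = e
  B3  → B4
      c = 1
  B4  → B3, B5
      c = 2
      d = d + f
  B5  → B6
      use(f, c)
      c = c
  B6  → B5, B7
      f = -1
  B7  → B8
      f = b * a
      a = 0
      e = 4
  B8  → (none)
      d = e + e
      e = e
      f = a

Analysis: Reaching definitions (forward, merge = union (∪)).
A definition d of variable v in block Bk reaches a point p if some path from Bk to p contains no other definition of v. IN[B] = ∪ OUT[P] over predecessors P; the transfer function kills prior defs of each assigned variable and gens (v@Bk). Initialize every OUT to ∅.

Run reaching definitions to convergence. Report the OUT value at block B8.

Answer: {a@B7, c@B5, d@B8, e@B8, f@B8}

Derivation:
Converged values:
  B0: | IN={} | OUT={d@B0, e@B0, f@B0}
  B1: | IN={d@B0, e@B0, f@B0} | OUT={a@B1, d@B1, e@B0, f@B0}
  B2: | IN={a@B1, d@B1, e@B0, f@B0} | OUT={a@B2, d@B2, e@B2, f@B0}
  B3: | IN={a@B2, c@B4, d@B2, d@B4, e@B2, f@B0} | OUT={a@B2, c@B3, d@B2, d@B4, e@B2, f@B0}
  B4: | IN={a@B2, c@B3, d@B2, d@B4, e@B2, f@B0} | OUT={a@B2, c@B4, d@B4, e@B2, f@B0}
  B5: | IN={a@B2, c@B4, c@B5, d@B4, e@B2, f@B0, f@B6} | OUT={a@B2, c@B5, d@B4, e@B2, f@B0, f@B6}
  B6: | IN={a@B2, c@B5, d@B4, e@B2, f@B0, f@B6} | OUT={a@B2, c@B5, d@B4, e@B2, f@B6}
  B7: | IN={a@B2, c@B5, d@B4, e@B2, f@B6} | OUT={a@B7, c@B5, d@B4, e@B7, f@B7}
  B8: | IN={a@B7, c@B5, d@B4, e@B7, f@B7} | OUT={a@B7, c@B5, d@B8, e@B8, f@B8}

Merge at B8: IN[B8] = OUT[B7] = {a@B7, c@B5, d@B4, e@B7, f@B7}
Applying B8's transfer function to that IN value gives OUT[B8] (row B8 above).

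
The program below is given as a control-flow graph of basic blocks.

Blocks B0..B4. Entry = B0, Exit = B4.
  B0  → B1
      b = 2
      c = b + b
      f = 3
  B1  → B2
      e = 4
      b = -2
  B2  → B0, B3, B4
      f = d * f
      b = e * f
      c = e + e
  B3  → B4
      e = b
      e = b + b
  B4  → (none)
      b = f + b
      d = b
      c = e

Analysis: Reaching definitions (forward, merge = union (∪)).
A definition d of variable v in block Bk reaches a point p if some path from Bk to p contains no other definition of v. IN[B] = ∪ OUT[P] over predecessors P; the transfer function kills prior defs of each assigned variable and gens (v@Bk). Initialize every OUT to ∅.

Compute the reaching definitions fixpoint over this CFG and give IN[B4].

Converged values:
  B0:   IN={b@B2, c@B2, e@B1, f@B2}   OUT={b@B0, c@B0, e@B1, f@B0}
  B1:   IN={b@B0, c@B0, e@B1, f@B0}   OUT={b@B1, c@B0, e@B1, f@B0}
  B2:   IN={b@B1, c@B0, e@B1, f@B0}   OUT={b@B2, c@B2, e@B1, f@B2}
  B3:   IN={b@B2, c@B2, e@B1, f@B2}   OUT={b@B2, c@B2, e@B3, f@B2}
  B4:   IN={b@B2, c@B2, e@B1, e@B3, f@B2}   OUT={b@B4, c@B4, d@B4, e@B1, e@B3, f@B2}

Merge at B4: IN[B4] = OUT[B2] ⊔ OUT[B3] = {b@B2, c@B2, e@B1, e@B3, f@B2}

Answer: {b@B2, c@B2, e@B1, e@B3, f@B2}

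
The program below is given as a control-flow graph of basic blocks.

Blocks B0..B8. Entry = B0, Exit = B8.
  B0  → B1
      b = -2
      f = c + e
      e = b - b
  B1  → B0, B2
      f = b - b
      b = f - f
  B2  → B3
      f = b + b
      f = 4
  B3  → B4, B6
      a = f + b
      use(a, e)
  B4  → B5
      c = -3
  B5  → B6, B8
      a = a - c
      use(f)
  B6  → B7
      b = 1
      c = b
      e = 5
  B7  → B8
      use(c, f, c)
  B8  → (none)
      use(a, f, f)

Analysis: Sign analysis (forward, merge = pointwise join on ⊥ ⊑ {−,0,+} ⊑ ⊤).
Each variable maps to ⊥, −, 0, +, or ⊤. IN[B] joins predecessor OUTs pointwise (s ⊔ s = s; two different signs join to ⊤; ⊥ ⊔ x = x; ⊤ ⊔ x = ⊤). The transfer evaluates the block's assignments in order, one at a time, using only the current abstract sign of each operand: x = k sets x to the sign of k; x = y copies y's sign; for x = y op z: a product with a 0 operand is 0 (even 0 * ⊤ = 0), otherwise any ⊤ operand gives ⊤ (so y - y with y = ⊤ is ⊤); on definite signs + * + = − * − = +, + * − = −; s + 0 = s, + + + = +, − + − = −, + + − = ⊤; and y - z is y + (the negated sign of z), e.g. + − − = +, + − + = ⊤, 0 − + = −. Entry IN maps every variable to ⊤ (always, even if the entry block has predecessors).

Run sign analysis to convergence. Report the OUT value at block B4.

Answer: {a: ⊤, b: ⊤, c: -, d: ⊤, e: ⊤, f: +}

Derivation:
Per-block solution:
  B0:   IN=(all ⊤)   OUT={b:-; rest ⊤}
  B1:   IN={b:-; rest ⊤}   OUT=(all ⊤)
  B2:   IN=(all ⊤)   OUT={f:+; rest ⊤}
  B3:   IN={f:+; rest ⊤}   OUT={f:+; rest ⊤}
  B4:   IN={f:+; rest ⊤}   OUT={c:-, f:+; rest ⊤}
  B5:   IN={c:-, f:+; rest ⊤}   OUT={c:-, f:+; rest ⊤}
  B6:   IN={f:+; rest ⊤}   OUT={b:+, c:+, e:+, f:+; rest ⊤}
  B7:   IN={b:+, c:+, e:+, f:+; rest ⊤}   OUT={b:+, c:+, e:+, f:+; rest ⊤}
  B8:   IN={f:+; rest ⊤}   OUT={f:+; rest ⊤}

Merge at B4: IN[B4] = OUT[B3] = {a: ⊤, b: ⊤, c: ⊤, d: ⊤, e: ⊤, f: +}
Applying B4's transfer function to that IN value gives OUT[B4] (row B4 above).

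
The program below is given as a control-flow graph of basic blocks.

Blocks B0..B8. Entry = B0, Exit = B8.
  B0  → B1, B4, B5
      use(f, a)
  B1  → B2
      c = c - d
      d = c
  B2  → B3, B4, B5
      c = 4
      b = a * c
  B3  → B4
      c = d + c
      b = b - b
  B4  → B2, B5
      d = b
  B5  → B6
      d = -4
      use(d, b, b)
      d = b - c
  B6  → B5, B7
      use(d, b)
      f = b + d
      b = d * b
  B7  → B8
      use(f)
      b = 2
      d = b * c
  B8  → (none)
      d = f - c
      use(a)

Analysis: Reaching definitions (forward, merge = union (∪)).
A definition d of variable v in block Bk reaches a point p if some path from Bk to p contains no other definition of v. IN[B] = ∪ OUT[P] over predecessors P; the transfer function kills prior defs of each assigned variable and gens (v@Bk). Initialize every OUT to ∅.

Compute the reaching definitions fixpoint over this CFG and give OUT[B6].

Converged values:
  B0:   IN={}   OUT={}
  B1:   IN={}   OUT={c@B1, d@B1}
  B2:   IN={b@B2, b@B3, c@B1, c@B2, c@B3, d@B1, d@B4}   OUT={b@B2, c@B2, d@B1, d@B4}
  B3:   IN={b@B2, c@B2, d@B1, d@B4}   OUT={b@B3, c@B3, d@B1, d@B4}
  B4:   IN={b@B2, b@B3, c@B2, c@B3, d@B1, d@B4}   OUT={b@B2, b@B3, c@B2, c@B3, d@B4}
  B5:   IN={b@B2, b@B3, b@B6, c@B2, c@B3, d@B1, d@B4, d@B5, f@B6}   OUT={b@B2, b@B3, b@B6, c@B2, c@B3, d@B5, f@B6}
  B6:   IN={b@B2, b@B3, b@B6, c@B2, c@B3, d@B5, f@B6}   OUT={b@B6, c@B2, c@B3, d@B5, f@B6}
  B7:   IN={b@B6, c@B2, c@B3, d@B5, f@B6}   OUT={b@B7, c@B2, c@B3, d@B7, f@B6}
  B8:   IN={b@B7, c@B2, c@B3, d@B7, f@B6}   OUT={b@B7, c@B2, c@B3, d@B8, f@B6}

Merge at B6: IN[B6] = OUT[B5] = {b@B2, b@B3, b@B6, c@B2, c@B3, d@B5, f@B6}
Applying B6's transfer function to that IN value gives OUT[B6] (row B6 above).

Answer: {b@B6, c@B2, c@B3, d@B5, f@B6}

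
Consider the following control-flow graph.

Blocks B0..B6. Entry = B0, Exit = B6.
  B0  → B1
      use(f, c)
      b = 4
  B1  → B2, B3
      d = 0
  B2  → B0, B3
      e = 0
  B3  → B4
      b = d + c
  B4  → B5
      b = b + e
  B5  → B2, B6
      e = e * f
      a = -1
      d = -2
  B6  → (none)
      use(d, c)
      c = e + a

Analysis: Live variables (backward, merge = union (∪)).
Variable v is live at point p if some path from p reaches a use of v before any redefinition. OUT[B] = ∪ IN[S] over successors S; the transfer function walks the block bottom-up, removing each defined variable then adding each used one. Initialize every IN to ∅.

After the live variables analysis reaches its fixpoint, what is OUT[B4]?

Per-block solution:
  B0: | IN={c, e, f} | OUT={c, e, f}
  B1: | IN={c, e, f} | OUT={c, d, e, f}
  B2: | IN={c, d, f} | OUT={c, d, e, f}
  B3: | IN={c, d, e, f} | OUT={b, c, e, f}
  B4: | IN={b, c, e, f} | OUT={c, e, f}
  B5: | IN={c, e, f} | OUT={a, c, d, e, f}
  B6: | IN={a, c, d, e} | OUT={}

Merge at B4: OUT[B4] = IN[B5] = {c, e, f}

Answer: {c, e, f}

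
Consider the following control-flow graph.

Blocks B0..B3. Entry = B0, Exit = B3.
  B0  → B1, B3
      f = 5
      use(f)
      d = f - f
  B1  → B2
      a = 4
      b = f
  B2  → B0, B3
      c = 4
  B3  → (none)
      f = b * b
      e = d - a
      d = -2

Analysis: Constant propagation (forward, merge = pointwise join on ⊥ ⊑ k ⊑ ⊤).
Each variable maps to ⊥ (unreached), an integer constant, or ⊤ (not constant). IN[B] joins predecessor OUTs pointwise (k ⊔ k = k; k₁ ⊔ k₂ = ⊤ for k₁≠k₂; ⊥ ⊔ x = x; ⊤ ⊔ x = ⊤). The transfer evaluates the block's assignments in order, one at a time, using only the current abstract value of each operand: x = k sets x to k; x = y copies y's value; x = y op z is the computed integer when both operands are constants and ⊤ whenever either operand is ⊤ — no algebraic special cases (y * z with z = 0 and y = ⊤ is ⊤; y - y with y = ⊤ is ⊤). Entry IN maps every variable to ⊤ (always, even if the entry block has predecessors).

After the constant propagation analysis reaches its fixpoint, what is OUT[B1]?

Answer: {a: 4, b: 5, c: ⊤, d: 0, e: ⊤, f: 5}

Derivation:
Fixpoint table:
  B0:  IN=(all ⊤)  OUT={d:0, f:5; rest ⊤}
  B1:  IN={d:0, f:5; rest ⊤}  OUT={a:4, b:5, d:0, f:5; rest ⊤}
  B2:  IN={a:4, b:5, d:0, f:5; rest ⊤}  OUT={a:4, b:5, c:4, d:0, f:5; rest ⊤}
  B3:  IN={d:0, f:5; rest ⊤}  OUT={d:-2; rest ⊤}

Merge at B1: IN[B1] = OUT[B0] = {a: ⊤, b: ⊤, c: ⊤, d: 0, e: ⊤, f: 5}
Applying B1's transfer function to that IN value gives OUT[B1] (row B1 above).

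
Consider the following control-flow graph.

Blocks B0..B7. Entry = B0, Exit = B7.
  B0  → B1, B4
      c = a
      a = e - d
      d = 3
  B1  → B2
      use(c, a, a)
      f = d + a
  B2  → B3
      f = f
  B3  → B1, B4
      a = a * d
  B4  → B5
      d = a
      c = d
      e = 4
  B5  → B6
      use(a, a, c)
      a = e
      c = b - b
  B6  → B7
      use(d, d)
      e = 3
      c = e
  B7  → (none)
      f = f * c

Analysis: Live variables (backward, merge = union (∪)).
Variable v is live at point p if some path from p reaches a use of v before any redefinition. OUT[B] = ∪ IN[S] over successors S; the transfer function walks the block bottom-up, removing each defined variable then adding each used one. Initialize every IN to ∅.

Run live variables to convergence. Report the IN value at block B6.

Fixpoint table:
  B0:  IN={a, b, d, e, f}  OUT={a, b, c, d, f}
  B1:  IN={a, b, c, d}  OUT={a, b, c, d, f}
  B2:  IN={a, b, c, d, f}  OUT={a, b, c, d, f}
  B3:  IN={a, b, c, d, f}  OUT={a, b, c, d, f}
  B4:  IN={a, b, f}  OUT={a, b, c, d, e, f}
  B5:  IN={a, b, c, d, e, f}  OUT={d, f}
  B6:  IN={d, f}  OUT={c, f}
  B7:  IN={c, f}  OUT={}

Merge at B6: OUT[B6] = IN[B7] = {c, f}
Applying B6's transfer function to that OUT value gives IN[B6] (row B6 above).

Answer: {d, f}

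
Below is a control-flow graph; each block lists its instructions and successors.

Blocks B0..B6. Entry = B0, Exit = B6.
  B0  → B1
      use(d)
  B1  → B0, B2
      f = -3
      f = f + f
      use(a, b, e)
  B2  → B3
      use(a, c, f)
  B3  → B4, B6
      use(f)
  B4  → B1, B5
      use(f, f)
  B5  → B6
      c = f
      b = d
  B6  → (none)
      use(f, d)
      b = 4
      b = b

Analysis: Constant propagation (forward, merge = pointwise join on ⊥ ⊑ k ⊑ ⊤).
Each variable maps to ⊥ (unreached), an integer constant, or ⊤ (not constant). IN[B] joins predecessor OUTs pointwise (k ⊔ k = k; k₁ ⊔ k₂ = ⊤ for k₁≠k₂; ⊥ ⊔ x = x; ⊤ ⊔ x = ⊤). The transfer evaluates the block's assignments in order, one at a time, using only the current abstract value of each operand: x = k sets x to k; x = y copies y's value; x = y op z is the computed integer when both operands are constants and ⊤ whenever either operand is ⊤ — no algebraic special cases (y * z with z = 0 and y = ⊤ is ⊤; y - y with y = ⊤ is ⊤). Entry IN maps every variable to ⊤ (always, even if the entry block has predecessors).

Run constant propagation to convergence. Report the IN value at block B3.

Answer: {a: ⊤, b: ⊤, c: ⊤, d: ⊤, e: ⊤, f: -6}

Working:
Converged values:
  B0:  IN=(all ⊤)  OUT=(all ⊤)
  B1:  IN=(all ⊤)  OUT={f:-6; rest ⊤}
  B2:  IN={f:-6; rest ⊤}  OUT={f:-6; rest ⊤}
  B3:  IN={f:-6; rest ⊤}  OUT={f:-6; rest ⊤}
  B4:  IN={f:-6; rest ⊤}  OUT={f:-6; rest ⊤}
  B5:  IN={f:-6; rest ⊤}  OUT={c:-6, f:-6; rest ⊤}
  B6:  IN={f:-6; rest ⊤}  OUT={b:4, f:-6; rest ⊤}

Merge at B3: IN[B3] = OUT[B2] = {a: ⊤, b: ⊤, c: ⊤, d: ⊤, e: ⊤, f: -6}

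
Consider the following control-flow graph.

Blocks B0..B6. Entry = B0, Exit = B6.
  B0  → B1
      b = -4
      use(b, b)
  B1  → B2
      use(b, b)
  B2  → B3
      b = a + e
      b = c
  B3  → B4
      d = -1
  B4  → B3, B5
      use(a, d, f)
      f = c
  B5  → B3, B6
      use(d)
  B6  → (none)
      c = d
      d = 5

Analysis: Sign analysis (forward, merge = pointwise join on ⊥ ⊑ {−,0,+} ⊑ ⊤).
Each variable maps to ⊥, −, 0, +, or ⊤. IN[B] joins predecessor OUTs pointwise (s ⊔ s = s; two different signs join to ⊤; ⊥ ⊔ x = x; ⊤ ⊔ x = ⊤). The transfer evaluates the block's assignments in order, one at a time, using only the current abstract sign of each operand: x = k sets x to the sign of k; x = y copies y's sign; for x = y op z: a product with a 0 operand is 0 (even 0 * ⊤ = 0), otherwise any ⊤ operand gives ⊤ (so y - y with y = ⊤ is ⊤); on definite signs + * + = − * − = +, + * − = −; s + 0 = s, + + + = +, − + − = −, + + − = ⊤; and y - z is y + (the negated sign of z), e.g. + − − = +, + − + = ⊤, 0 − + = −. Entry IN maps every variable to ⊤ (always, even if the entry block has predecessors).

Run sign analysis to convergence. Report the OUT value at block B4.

Fixpoint table:
  B0:  IN=(all ⊤)  OUT={b:-; rest ⊤}
  B1:  IN={b:-; rest ⊤}  OUT={b:-; rest ⊤}
  B2:  IN={b:-; rest ⊤}  OUT=(all ⊤)
  B3:  IN=(all ⊤)  OUT={d:-; rest ⊤}
  B4:  IN={d:-; rest ⊤}  OUT={d:-; rest ⊤}
  B5:  IN={d:-; rest ⊤}  OUT={d:-; rest ⊤}
  B6:  IN={d:-; rest ⊤}  OUT={c:-, d:+; rest ⊤}

Merge at B4: IN[B4] = OUT[B3] = {a: ⊤, b: ⊤, c: ⊤, d: -, e: ⊤, f: ⊤}
Applying B4's transfer function to that IN value gives OUT[B4] (row B4 above).

Answer: {a: ⊤, b: ⊤, c: ⊤, d: -, e: ⊤, f: ⊤}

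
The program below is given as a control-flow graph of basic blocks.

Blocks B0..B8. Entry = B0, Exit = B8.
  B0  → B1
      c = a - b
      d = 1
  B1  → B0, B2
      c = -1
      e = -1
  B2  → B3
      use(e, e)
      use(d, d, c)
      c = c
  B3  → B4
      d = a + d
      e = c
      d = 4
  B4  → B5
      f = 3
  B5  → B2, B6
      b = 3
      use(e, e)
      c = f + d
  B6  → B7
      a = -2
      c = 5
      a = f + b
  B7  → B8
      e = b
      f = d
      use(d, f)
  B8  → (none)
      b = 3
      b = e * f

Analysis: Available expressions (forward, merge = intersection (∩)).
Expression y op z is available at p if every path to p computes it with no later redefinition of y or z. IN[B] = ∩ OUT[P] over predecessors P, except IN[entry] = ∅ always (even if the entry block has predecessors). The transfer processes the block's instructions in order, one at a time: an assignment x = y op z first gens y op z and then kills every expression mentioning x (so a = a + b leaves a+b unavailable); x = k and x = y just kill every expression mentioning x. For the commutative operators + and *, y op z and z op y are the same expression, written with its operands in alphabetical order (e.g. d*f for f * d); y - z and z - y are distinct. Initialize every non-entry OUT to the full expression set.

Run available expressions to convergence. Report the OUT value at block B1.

Answer: {a-b}

Trace:
Fixpoint table:
  B0: | IN={} | OUT={a-b}
  B1: | IN={a-b} | OUT={a-b}
  B2: | IN={} | OUT={}
  B3: | IN={} | OUT={}
  B4: | IN={} | OUT={}
  B5: | IN={} | OUT={d+f}
  B6: | IN={d+f} | OUT={b+f, d+f}
  B7: | IN={b+f, d+f} | OUT={}
  B8: | IN={} | OUT={e*f}

Merge at B1: IN[B1] = OUT[B0] = {a-b}
Applying B1's transfer function to that IN value gives OUT[B1] (row B1 above).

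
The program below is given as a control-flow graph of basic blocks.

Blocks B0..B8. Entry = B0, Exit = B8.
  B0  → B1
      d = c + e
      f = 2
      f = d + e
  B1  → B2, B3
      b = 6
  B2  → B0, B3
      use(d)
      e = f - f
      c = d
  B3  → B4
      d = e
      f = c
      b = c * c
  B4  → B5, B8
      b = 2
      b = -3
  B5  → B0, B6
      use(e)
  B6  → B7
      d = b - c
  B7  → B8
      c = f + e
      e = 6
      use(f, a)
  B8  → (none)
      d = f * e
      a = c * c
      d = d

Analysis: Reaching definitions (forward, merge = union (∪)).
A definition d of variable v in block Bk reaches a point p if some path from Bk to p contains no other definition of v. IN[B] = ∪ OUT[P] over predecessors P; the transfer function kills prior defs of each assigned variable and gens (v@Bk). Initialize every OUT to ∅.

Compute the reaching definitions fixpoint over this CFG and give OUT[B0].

Answer: {b@B1, b@B4, c@B2, d@B0, e@B2, f@B0}

Working:
Per-block solution:
  B0:   IN={b@B1, b@B4, c@B2, d@B0, d@B3, e@B2, f@B0, f@B3}   OUT={b@B1, b@B4, c@B2, d@B0, e@B2, f@B0}
  B1:   IN={b@B1, b@B4, c@B2, d@B0, e@B2, f@B0}   OUT={b@B1, c@B2, d@B0, e@B2, f@B0}
  B2:   IN={b@B1, c@B2, d@B0, e@B2, f@B0}   OUT={b@B1, c@B2, d@B0, e@B2, f@B0}
  B3:   IN={b@B1, c@B2, d@B0, e@B2, f@B0}   OUT={b@B3, c@B2, d@B3, e@B2, f@B3}
  B4:   IN={b@B3, c@B2, d@B3, e@B2, f@B3}   OUT={b@B4, c@B2, d@B3, e@B2, f@B3}
  B5:   IN={b@B4, c@B2, d@B3, e@B2, f@B3}   OUT={b@B4, c@B2, d@B3, e@B2, f@B3}
  B6:   IN={b@B4, c@B2, d@B3, e@B2, f@B3}   OUT={b@B4, c@B2, d@B6, e@B2, f@B3}
  B7:   IN={b@B4, c@B2, d@B6, e@B2, f@B3}   OUT={b@B4, c@B7, d@B6, e@B7, f@B3}
  B8:   IN={b@B4, c@B2, c@B7, d@B3, d@B6, e@B2, e@B7, f@B3}   OUT={a@B8, b@B4, c@B2, c@B7, d@B8, e@B2, e@B7, f@B3}

Merge at B0 (entry node, so the boundary value {} is joined with the incoming edge(s)): IN[B0] = {} ⊔ OUT[B2] ⊔ OUT[B5] = {b@B1, b@B4, c@B2, d@B0, d@B3, e@B2, f@B0, f@B3}
Applying B0's transfer function to that IN value gives OUT[B0] (row B0 above).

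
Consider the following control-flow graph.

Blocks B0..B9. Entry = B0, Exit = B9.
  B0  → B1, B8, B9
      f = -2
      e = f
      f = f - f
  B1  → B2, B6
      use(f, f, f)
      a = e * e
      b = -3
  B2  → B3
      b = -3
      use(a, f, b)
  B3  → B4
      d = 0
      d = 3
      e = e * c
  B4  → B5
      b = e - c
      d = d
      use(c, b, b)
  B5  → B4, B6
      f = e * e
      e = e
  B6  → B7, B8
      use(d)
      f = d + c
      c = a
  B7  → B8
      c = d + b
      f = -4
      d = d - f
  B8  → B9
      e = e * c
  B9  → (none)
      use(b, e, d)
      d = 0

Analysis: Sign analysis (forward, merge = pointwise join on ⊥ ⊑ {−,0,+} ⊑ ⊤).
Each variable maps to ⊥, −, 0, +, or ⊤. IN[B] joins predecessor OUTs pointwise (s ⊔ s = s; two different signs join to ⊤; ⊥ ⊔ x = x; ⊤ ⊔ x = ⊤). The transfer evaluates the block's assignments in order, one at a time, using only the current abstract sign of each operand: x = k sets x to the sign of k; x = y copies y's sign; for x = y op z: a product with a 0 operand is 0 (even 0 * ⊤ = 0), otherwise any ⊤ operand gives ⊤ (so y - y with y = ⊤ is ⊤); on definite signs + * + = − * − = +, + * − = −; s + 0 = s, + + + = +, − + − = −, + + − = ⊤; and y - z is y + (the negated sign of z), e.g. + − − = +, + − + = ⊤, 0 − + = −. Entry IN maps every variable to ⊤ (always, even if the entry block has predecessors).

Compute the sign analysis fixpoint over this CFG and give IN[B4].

Fixpoint table:
  B0: | IN=(all ⊤) | OUT={e:-; rest ⊤}
  B1: | IN={e:-; rest ⊤} | OUT={a:+, b:-, e:-; rest ⊤}
  B2: | IN={a:+, b:-, e:-; rest ⊤} | OUT={a:+, b:-, e:-; rest ⊤}
  B3: | IN={a:+, b:-, e:-; rest ⊤} | OUT={a:+, b:-, d:+; rest ⊤}
  B4: | IN={a:+, d:+; rest ⊤} | OUT={a:+, d:+; rest ⊤}
  B5: | IN={a:+, d:+; rest ⊤} | OUT={a:+, d:+; rest ⊤}
  B6: | IN={a:+; rest ⊤} | OUT={a:+, c:+; rest ⊤}
  B7: | IN={a:+, c:+; rest ⊤} | OUT={a:+, f:-; rest ⊤}
  B8: | IN=(all ⊤) | OUT=(all ⊤)
  B9: | IN=(all ⊤) | OUT={d:0; rest ⊤}

Merge at B4: IN[B4] = OUT[B3] ⊔ OUT[B5] = {a: +, b: ⊤, c: ⊤, d: +, e: ⊤, f: ⊤}

Answer: {a: +, b: ⊤, c: ⊤, d: +, e: ⊤, f: ⊤}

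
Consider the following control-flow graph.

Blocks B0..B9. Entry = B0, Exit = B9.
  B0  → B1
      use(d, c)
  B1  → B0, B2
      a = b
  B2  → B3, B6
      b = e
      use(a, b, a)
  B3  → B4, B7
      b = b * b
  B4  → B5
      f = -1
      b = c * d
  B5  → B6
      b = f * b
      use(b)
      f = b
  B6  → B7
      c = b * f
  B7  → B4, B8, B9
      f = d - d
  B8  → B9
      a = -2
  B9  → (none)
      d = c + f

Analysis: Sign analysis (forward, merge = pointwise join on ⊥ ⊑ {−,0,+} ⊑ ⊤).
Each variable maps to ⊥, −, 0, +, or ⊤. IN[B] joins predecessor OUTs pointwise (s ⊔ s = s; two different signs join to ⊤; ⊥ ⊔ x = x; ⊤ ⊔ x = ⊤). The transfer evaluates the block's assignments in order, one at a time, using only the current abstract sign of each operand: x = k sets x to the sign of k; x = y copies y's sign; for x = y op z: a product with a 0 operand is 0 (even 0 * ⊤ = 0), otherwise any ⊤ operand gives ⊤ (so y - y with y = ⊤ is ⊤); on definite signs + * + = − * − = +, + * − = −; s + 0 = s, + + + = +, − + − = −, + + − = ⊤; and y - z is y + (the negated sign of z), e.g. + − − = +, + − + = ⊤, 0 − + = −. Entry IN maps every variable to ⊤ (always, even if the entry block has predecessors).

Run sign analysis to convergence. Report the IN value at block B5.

Answer: {a: ⊤, b: ⊤, c: ⊤, d: ⊤, e: ⊤, f: -}

Derivation:
Converged values:
  B0:  IN=(all ⊤)  OUT=(all ⊤)
  B1:  IN=(all ⊤)  OUT=(all ⊤)
  B2:  IN=(all ⊤)  OUT=(all ⊤)
  B3:  IN=(all ⊤)  OUT=(all ⊤)
  B4:  IN=(all ⊤)  OUT={f:-; rest ⊤}
  B5:  IN={f:-; rest ⊤}  OUT=(all ⊤)
  B6:  IN=(all ⊤)  OUT=(all ⊤)
  B7:  IN=(all ⊤)  OUT=(all ⊤)
  B8:  IN=(all ⊤)  OUT={a:-; rest ⊤}
  B9:  IN=(all ⊤)  OUT=(all ⊤)

Merge at B5: IN[B5] = OUT[B4] = {a: ⊤, b: ⊤, c: ⊤, d: ⊤, e: ⊤, f: -}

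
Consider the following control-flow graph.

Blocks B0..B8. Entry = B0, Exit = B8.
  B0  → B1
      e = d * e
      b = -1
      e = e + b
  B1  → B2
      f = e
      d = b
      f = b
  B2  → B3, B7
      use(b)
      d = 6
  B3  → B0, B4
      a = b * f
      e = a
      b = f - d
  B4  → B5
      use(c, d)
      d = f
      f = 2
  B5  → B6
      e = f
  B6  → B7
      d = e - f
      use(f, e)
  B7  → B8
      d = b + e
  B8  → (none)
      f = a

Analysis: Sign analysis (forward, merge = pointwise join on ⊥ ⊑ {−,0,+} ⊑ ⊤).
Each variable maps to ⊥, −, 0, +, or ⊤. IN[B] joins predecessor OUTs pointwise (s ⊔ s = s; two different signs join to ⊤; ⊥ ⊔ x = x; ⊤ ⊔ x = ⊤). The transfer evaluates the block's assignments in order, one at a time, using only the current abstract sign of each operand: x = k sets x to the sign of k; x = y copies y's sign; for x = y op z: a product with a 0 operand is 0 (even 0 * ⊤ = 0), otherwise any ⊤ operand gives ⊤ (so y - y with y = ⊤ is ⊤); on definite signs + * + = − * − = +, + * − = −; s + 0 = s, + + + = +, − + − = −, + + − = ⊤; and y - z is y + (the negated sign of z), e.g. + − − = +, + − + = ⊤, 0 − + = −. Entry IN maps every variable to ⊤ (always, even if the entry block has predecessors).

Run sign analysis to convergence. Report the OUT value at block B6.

Converged values:
  B0:   IN=(all ⊤)   OUT={b:-; rest ⊤}
  B1:   IN={b:-; rest ⊤}   OUT={b:-, d:-, f:-; rest ⊤}
  B2:   IN={b:-, d:-, f:-; rest ⊤}   OUT={b:-, d:+, f:-; rest ⊤}
  B3:   IN={b:-, d:+, f:-; rest ⊤}   OUT={a:+, b:-, d:+, e:+, f:-; rest ⊤}
  B4:   IN={a:+, b:-, d:+, e:+, f:-; rest ⊤}   OUT={a:+, b:-, d:-, e:+, f:+; rest ⊤}
  B5:   IN={a:+, b:-, d:-, e:+, f:+; rest ⊤}   OUT={a:+, b:-, d:-, e:+, f:+; rest ⊤}
  B6:   IN={a:+, b:-, d:-, e:+, f:+; rest ⊤}   OUT={a:+, b:-, e:+, f:+; rest ⊤}
  B7:   IN={b:-; rest ⊤}   OUT={b:-; rest ⊤}
  B8:   IN={b:-; rest ⊤}   OUT={b:-; rest ⊤}

Merge at B6: IN[B6] = OUT[B5] = {a: +, b: -, c: ⊤, d: -, e: +, f: +}
Applying B6's transfer function to that IN value gives OUT[B6] (row B6 above).

Answer: {a: +, b: -, c: ⊤, d: ⊤, e: +, f: +}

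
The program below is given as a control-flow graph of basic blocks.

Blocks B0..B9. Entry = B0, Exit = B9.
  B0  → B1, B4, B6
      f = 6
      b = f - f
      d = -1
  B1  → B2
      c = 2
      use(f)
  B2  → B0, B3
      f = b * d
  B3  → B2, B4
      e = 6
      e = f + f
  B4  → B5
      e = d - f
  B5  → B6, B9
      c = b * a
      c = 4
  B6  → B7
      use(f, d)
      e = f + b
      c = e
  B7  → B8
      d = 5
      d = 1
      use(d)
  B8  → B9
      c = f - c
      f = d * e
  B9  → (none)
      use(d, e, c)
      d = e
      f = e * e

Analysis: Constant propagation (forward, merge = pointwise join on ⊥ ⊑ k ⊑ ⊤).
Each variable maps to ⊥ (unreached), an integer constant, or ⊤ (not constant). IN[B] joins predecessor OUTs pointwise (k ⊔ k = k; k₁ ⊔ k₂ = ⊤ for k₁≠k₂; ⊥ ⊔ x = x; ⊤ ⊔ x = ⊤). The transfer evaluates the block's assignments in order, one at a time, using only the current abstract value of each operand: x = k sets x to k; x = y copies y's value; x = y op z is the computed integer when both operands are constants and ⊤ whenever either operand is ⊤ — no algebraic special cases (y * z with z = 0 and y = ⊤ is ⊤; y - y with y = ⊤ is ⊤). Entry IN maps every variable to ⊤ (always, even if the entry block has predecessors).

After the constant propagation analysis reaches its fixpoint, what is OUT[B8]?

Fixpoint table:
  B0: | IN=(all ⊤) | OUT={b:0, d:-1, f:6; rest ⊤}
  B1: | IN={b:0, d:-1, f:6; rest ⊤} | OUT={b:0, c:2, d:-1, f:6; rest ⊤}
  B2: | IN={b:0, c:2, d:-1; rest ⊤} | OUT={b:0, c:2, d:-1, f:0; rest ⊤}
  B3: | IN={b:0, c:2, d:-1, f:0; rest ⊤} | OUT={b:0, c:2, d:-1, e:0, f:0; rest ⊤}
  B4: | IN={b:0, d:-1; rest ⊤} | OUT={b:0, d:-1; rest ⊤}
  B5: | IN={b:0, d:-1; rest ⊤} | OUT={b:0, c:4, d:-1; rest ⊤}
  B6: | IN={b:0, d:-1; rest ⊤} | OUT={b:0, d:-1; rest ⊤}
  B7: | IN={b:0, d:-1; rest ⊤} | OUT={b:0, d:1; rest ⊤}
  B8: | IN={b:0, d:1; rest ⊤} | OUT={b:0, d:1; rest ⊤}
  B9: | IN={b:0; rest ⊤} | OUT={b:0; rest ⊤}

Merge at B8: IN[B8] = OUT[B7] = {a: ⊤, b: 0, c: ⊤, d: 1, e: ⊤, f: ⊤}
Applying B8's transfer function to that IN value gives OUT[B8] (row B8 above).

Answer: {a: ⊤, b: 0, c: ⊤, d: 1, e: ⊤, f: ⊤}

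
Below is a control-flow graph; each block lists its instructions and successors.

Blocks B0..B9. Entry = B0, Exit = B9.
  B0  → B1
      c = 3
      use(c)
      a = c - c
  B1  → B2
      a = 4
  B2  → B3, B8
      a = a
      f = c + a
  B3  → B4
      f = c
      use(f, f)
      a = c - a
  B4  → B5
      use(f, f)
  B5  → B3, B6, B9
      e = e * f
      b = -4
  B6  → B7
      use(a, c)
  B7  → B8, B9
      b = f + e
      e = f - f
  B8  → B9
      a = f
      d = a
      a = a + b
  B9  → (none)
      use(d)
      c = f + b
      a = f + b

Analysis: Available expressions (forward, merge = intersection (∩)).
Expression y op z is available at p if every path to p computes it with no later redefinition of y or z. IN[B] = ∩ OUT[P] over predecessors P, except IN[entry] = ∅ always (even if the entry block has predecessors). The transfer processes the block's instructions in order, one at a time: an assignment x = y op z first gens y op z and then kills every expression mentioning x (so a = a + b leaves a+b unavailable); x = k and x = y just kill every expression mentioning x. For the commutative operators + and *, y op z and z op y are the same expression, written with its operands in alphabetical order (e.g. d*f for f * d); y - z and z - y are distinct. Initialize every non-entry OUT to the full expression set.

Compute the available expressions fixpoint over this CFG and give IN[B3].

Answer: {c-c}

Trace:
Converged values:
  B0:   IN={}   OUT={c-c}
  B1:   IN={c-c}   OUT={c-c}
  B2:   IN={c-c}   OUT={a+c, c-c}
  B3:   IN={c-c}   OUT={c-c}
  B4:   IN={c-c}   OUT={c-c}
  B5:   IN={c-c}   OUT={c-c}
  B6:   IN={c-c}   OUT={c-c}
  B7:   IN={c-c}   OUT={c-c, f-f}
  B8:   IN={c-c}   OUT={c-c}
  B9:   IN={c-c}   OUT={b+f}

Merge at B3: IN[B3] = OUT[B2] ∩ OUT[B5] = {c-c}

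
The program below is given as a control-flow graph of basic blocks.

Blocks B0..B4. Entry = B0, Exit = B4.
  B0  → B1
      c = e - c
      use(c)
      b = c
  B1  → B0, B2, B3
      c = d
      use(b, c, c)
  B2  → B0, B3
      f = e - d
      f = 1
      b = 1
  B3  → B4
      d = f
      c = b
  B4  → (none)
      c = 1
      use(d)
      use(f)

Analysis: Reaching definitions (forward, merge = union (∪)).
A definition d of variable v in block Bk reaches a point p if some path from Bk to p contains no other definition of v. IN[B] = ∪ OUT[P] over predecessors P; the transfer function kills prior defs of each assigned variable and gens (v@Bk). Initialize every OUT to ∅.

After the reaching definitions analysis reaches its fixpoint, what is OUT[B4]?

Converged values:
  B0:  IN={b@B0, b@B2, c@B1, f@B2}  OUT={b@B0, c@B0, f@B2}
  B1:  IN={b@B0, c@B0, f@B2}  OUT={b@B0, c@B1, f@B2}
  B2:  IN={b@B0, c@B1, f@B2}  OUT={b@B2, c@B1, f@B2}
  B3:  IN={b@B0, b@B2, c@B1, f@B2}  OUT={b@B0, b@B2, c@B3, d@B3, f@B2}
  B4:  IN={b@B0, b@B2, c@B3, d@B3, f@B2}  OUT={b@B0, b@B2, c@B4, d@B3, f@B2}

Merge at B4: IN[B4] = OUT[B3] = {b@B0, b@B2, c@B3, d@B3, f@B2}
Applying B4's transfer function to that IN value gives OUT[B4] (row B4 above).

Answer: {b@B0, b@B2, c@B4, d@B3, f@B2}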